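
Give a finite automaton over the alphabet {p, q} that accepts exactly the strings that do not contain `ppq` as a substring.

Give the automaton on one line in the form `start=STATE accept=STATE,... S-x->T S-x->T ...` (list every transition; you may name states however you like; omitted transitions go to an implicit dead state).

This is the complement of 'contains `ppq`'. Use the same substring-matching states — S0 through S3 holding how much of `ppq` has just been matched — but flip the accepting set: everything except the trap S3 accepts.
        p   q  
>* S0   S1  S0 
 * S1   S2  S0 
 * S2   S2  S3 
   S3   S3  S3 
(> = start, * = accepting)

start=S0 accept=S0,S1,S2 S0-p->S1 S0-q->S0 S1-p->S2 S1-q->S0 S2-p->S2 S2-q->S3 S3-p->S3 S3-q->S3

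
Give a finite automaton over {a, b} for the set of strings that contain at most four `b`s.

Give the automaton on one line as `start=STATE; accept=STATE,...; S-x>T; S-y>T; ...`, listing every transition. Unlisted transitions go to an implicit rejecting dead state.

Count `b`s, saturating at 5: states q0 through q4 mean 0 through 4 `b`s seen; q5 means more than 4. Each `b` increments (capped at q5); other symbols loop. Accept from {q0, q1, q2, q3, q4}.
With 6 states:
        a   b  
>* q0   q0  q1 
 * q1   q1  q2 
 * q2   q2  q3 
 * q3   q3  q4 
 * q4   q4  q5 
   q5   q5  q5 
(> = start, * = accepting)

start=q0; accept=q0,q1,q2,q3,q4; q0-a>q0; q0-b>q1; q1-a>q1; q1-b>q2; q2-a>q2; q2-b>q3; q3-a>q3; q3-b>q4; q4-a>q4; q4-b>q5; q5-a>q5; q5-b>q5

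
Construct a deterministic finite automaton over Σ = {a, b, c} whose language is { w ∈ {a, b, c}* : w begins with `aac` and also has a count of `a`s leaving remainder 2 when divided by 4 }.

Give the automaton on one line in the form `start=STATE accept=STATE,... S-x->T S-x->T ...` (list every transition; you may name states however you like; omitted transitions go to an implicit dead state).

Handle the two conditions separately and then intersect. The first has 5 states tracking whether the input so far still matches the prefix `aac`; the second has 4 states tracking the count of `a`s modulo 4. A product state is a pair (one from each), accepting exactly when both do. After merging equivalent states the machine shrinks.
        a   b   c  
>  s0   s1  s2  s2 
   s1   s3  s2  s2 
   s2   s2  s2  s2 
   s3   s2  s2  s4 
 * s4   s5  s4  s4 
   s5   s6  s5  s5 
   s6   s7  s6  s6 
   s7   s4  s7  s7 
(> = start, * = accepting)

start=s0 accept=s4 s0-a->s1 s0-b->s2 s0-c->s2 s1-a->s3 s1-b->s2 s1-c->s2 s2-a->s2 s2-b->s2 s2-c->s2 s3-a->s2 s3-b->s2 s3-c->s4 s4-a->s5 s4-b->s4 s4-c->s4 s5-a->s6 s5-b->s5 s5-c->s5 s6-a->s7 s6-b->s6 s6-c->s6 s7-a->s4 s7-b->s7 s7-c->s7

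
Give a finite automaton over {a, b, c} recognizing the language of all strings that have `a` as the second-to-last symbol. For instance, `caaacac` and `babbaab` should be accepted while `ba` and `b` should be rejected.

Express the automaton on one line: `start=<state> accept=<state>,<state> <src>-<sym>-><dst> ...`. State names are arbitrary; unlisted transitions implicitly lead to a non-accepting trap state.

Because acceptance depends on a position counted from the end, the machine has to buffer the most recent 2 symbols. Make each state the string of the last up-to-2 symbols read; on input `x` shift the window left and append `x`. Accept when the buffered window has length 2 and begins with `a`.
With 13 states:
          a    b    c  
>  q0     q1   q2   q3 
   q1     q4   q5   q6 
   q2     q7   q8   q9 
   q3    q10  q11  q12 
 * q4     q4   q5   q6 
 * q5     q7   q8   q9 
 * q6    q10  q11  q12 
   q7     q4   q5   q6 
   q8     q7   q8   q9 
   q9    q10  q11  q12 
   q10    q4   q5   q6 
   q11    q7   q8   q9 
   q12   q10  q11  q12 
(> = start, * = accepting)

start=q0 accept=q4,q5,q6 q0-a->q1 q0-b->q2 q0-c->q3 q1-a->q4 q1-b->q5 q1-c->q6 q2-a->q7 q2-b->q8 q2-c->q9 q3-a->q10 q3-b->q11 q3-c->q12 q4-a->q4 q4-b->q5 q4-c->q6 q5-a->q7 q5-b->q8 q5-c->q9 q6-a->q10 q6-b->q11 q6-c->q12 q7-a->q4 q7-b->q5 q7-c->q6 q8-a->q7 q8-b->q8 q8-c->q9 q9-a->q10 q9-b->q11 q9-c->q12 q10-a->q4 q10-b->q5 q10-c->q6 q11-a->q7 q11-b->q8 q11-c->q9 q12-a->q10 q12-b->q11 q12-c->q12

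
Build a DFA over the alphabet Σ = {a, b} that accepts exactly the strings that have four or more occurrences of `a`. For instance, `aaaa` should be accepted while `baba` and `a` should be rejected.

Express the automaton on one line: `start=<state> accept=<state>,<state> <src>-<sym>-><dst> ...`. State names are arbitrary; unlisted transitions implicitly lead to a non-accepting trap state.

start=q0 accept=q4,q5 q0-a->q1 q0-b->q0 q1-a->q2 q1-b->q1 q2-a->q3 q2-b->q2 q3-a->q4 q3-b->q3 q4-a->q5 q4-b->q4 q5-a->q5 q5-b->q5

Only the number of `a`s matters, and only up to 5. Make a chain q0 → q1 → q2 → q3 → q4 → q5 advanced by each `a` (with q5 absorbing); every other symbol self-loops. The accepting set is {q4, q5}.
With 6 states:
        a   b  
>  q0   q1  q0 
   q1   q2  q1 
   q2   q3  q2 
   q3   q4  q3 
 * q4   q5  q4 
 * q5   q5  q5 
(> = start, * = accepting)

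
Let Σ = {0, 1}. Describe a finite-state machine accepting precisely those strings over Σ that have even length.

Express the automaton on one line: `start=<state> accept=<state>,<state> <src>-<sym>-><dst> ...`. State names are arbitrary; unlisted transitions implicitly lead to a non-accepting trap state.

Count input length modulo 2: every symbol advances one step around the cycle q0 → q1 → q0. Accept at q0.
A 2-state machine:
        0   1  
>* q0   q1  q1 
   q1   q0  q0 
(> = start, * = accepting)

start=q0 accept=q0 q0-0->q1 q0-1->q1 q1-0->q0 q1-1->q0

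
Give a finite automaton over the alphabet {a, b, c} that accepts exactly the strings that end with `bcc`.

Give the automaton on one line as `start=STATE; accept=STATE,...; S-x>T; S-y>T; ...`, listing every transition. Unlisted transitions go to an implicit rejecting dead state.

Remember how much of `bcc` the current input suffix matches. State q0 means no match yet; q1 means the last symbol is `b`; q2 means the last 2 symbols are `bc`; q3 means the last 3 symbols are `bcc`. Only q3 accepts. On a mismatch, fall back to the longest proper suffix that is still a prefix of `bcc`.
A 4-state machine:
        a   b   c  
>  q0   q0  q1  q0 
   q1   q0  q1  q2 
   q2   q0  q1  q3 
 * q3   q0  q1  q0 
(> = start, * = accepting)

start=q0; accept=q3; q0-a>q0; q0-b>q1; q0-c>q0; q1-a>q0; q1-b>q1; q1-c>q2; q2-a>q0; q2-b>q1; q2-c>q3; q3-a>q0; q3-b>q1; q3-c>q0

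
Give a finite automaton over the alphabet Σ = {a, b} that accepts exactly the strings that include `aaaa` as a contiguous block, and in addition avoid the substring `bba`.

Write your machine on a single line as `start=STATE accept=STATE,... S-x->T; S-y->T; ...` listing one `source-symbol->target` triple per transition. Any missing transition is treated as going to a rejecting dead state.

Build one automaton per condition and run them in lockstep. One (5 states) tracks whether and how much of `aaaa` has been seen; the other (4 states) tracks partial matches of the forbidden pattern `bba`. Each combined state is a pair, one component from each; accept when both components accept. Equivalent product states are then merged.
A 9-state machine:
        a   b  
>  s0   s1  s2 
   s1   s3  s2 
   s2   s1  s4 
   s3   s5  s2 
   s4   s4  s4 
   s5   s6  s2 
 * s6   s6  s7 
 * s7   s6  s8 
 * s8   s4  s8 
(> = start, * = accepting)

start=s0; accept=s6,s7,s8; s0-a->s1; s0-b->s2; s1-a->s3; s1-b->s2; s2-a->s1; s2-b->s4; s3-a->s5; s3-b->s2; s4-a->s4; s4-b->s4; s5-a->s6; s5-b->s2; s6-a->s6; s6-b->s7; s7-a->s6; s7-b->s8; s8-a->s4; s8-b->s8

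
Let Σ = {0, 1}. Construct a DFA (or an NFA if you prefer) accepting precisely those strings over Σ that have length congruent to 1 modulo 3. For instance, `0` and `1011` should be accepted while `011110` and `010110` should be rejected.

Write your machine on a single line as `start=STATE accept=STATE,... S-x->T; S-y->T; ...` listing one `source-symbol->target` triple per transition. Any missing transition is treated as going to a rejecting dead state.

Only the length mod 3 matters, so use a 3-cycle: from any state, every input symbol moves to the next state, wrapping S2 back to S0. Mark S1 accepting.
        0   1  
>  S0   S1  S1 
 * S1   S2  S2 
   S2   S0  S0 
(> = start, * = accepting)

start=S0; accept=S1; S0-0->S1; S0-1->S1; S1-0->S2; S1-1->S2; S2-0->S0; S2-1->S0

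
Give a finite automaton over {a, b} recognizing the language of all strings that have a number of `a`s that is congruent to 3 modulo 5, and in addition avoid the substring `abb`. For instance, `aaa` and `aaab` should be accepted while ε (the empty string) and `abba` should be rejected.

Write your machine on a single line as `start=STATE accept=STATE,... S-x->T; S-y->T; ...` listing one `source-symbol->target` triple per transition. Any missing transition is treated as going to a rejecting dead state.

start=S0; accept=S4,S8; S0-a->S1; S0-b->S0; S1-a->S2; S1-b->S3; S2-a->S4; S2-b->S5; S3-a->S2; S3-b->S6; S4-a->S7; S4-b->S8; S5-a->S4; S5-b->S9; S6-a->S9; S6-b->S6; S7-a->S10; S7-b->S11; S8-a->S7; S8-b->S12; S9-a->S12; S9-b->S9; S10-a->S1; S10-b->S13; S11-a->S10; S11-b->S14; S12-a->S14; S12-b->S12; S13-a->S1; S13-b->S15; S14-a->S15; S14-b->S14; S15-a->S6; S15-b->S15

Run two small machines in parallel and take their product. The first has 5 states tracking the count of `a`s modulo 5; the second has 4 states tracking partial matches of the forbidden pattern `abb`. A product state is a pair (one from each), accepting exactly when both do.
With 16 states:
          a    b  
>  S0     S1   S0 
   S1     S2   S3 
   S2     S4   S5 
   S3     S2   S6 
 * S4     S7   S8 
   S5     S4   S9 
   S6     S9   S6 
   S7    S10  S11 
 * S8     S7  S12 
   S9    S12   S9 
   S10    S1  S13 
   S11   S10  S14 
   S12   S14  S12 
   S13    S1  S15 
   S14   S15  S14 
   S15    S6  S15 
(> = start, * = accepting)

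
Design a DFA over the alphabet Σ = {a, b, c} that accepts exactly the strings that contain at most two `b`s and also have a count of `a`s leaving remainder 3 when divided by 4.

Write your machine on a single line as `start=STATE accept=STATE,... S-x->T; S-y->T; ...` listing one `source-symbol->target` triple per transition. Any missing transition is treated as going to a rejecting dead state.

start=q0; accept=q6,q10,q12; q0-a->q1; q0-b->q2; q0-c->q0; q1-a->q3; q1-b->q4; q1-c->q1; q2-a->q4; q2-b->q5; q2-c->q2; q3-a->q6; q3-b->q7; q3-c->q3; q4-a->q7; q4-b->q8; q4-c->q4; q5-a->q8; q5-b->q9; q5-c->q5; q6-a->q0; q6-b->q10; q6-c->q6; q7-a->q10; q7-b->q11; q7-c->q7; q8-a->q11; q8-b->q9; q8-c->q8; q9-a->q9; q9-b->q9; q9-c->q9; q10-a->q2; q10-b->q12; q10-c->q10; q11-a->q12; q11-b->q9; q11-c->q11; q12-a->q5; q12-b->q9; q12-c->q12

Run two small machines in parallel and take their product. One (4 states) tracks the count of `b`s, saturating at 3; the other (4 states) tracks the count of `a`s modulo 4. Each combined state is a pair, one component from each; accept when both components accept. Equivalent product states are then merged.
With 13 states:
          a    b    c  
>  q0     q1   q2   q0 
   q1     q3   q4   q1 
   q2     q4   q5   q2 
   q3     q6   q7   q3 
   q4     q7   q8   q4 
   q5     q8   q9   q5 
 * q6     q0  q10   q6 
   q7    q10  q11   q7 
   q8    q11   q9   q8 
   q9     q9   q9   q9 
 * q10    q2  q12  q10 
   q11   q12   q9  q11 
 * q12    q5   q9  q12 
(> = start, * = accepting)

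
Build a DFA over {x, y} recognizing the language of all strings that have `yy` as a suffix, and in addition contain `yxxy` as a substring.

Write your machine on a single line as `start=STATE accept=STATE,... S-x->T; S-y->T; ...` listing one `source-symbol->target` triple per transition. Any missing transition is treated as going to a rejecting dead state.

Handle the two conditions separately and then intersect. The first has 3 states tracking how much of the suffix `yy` has currently been matched; the second has 5 states tracking whether and how much of `yxxy` has been seen. A product state is a pair (one from each), accepting exactly when both do.
With 8 states:
        x   y  
>  q0   q0  q1 
   q1   q2  q3 
   q2   q4  q1 
   q3   q2  q3 
   q4   q0  q5 
   q5   q6  q7 
   q6   q6  q5 
 * q7   q6  q7 
(> = start, * = accepting)

start=q0; accept=q7; q0-x->q0; q0-y->q1; q1-x->q2; q1-y->q3; q2-x->q4; q2-y->q1; q3-x->q2; q3-y->q3; q4-x->q0; q4-y->q5; q5-x->q6; q5-y->q7; q6-x->q6; q6-y->q5; q7-x->q6; q7-y->q7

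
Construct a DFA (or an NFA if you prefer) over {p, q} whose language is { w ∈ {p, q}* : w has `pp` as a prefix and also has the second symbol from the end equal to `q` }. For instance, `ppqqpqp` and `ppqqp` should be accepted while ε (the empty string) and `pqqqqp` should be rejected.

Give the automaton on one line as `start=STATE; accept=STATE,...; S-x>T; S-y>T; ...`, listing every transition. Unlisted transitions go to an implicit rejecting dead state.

Run two small machines in parallel and take their product. The first has 4 states tracking whether the input so far still matches the prefix `pp`; the second has 7 states tracking the last 2 symbols read. A product state is a pair (one from each), accepting exactly when both do. After merging equivalent states the machine shrinks.
        p   q  
>  s0   s1  s2 
   s1   s3  s2 
   s2   s2  s2 
   s3   s3  s4 
   s4   s5  s6 
 * s5   s3  s4 
 * s6   s5  s6 
(> = start, * = accepting)

start=s0; accept=s5,s6; s0-p>s1; s0-q>s2; s1-p>s3; s1-q>s2; s2-p>s2; s2-q>s2; s3-p>s3; s3-q>s4; s4-p>s5; s4-q>s6; s5-p>s3; s5-q>s4; s6-p>s5; s6-q>s6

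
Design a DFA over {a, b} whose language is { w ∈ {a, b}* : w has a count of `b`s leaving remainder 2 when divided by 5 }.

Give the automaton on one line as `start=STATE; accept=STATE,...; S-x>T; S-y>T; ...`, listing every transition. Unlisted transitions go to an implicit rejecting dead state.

The only thing that matters is how many `b`s have appeared, reduced mod 5. Use one state per residue: s0 for 0, …, s4 for 4. Reading `b` moves to the next residue; anything else stays put. s2 is accepting.
5 states suffice.
        a   b  
>  s0   s0  s1 
   s1   s1  s2 
 * s2   s2  s3 
   s3   s3  s4 
   s4   s4  s0 
(> = start, * = accepting)

start=s0; accept=s2; s0-a>s0; s0-b>s1; s1-a>s1; s1-b>s2; s2-a>s2; s2-b>s3; s3-a>s3; s3-b>s4; s4-a>s4; s4-b>s0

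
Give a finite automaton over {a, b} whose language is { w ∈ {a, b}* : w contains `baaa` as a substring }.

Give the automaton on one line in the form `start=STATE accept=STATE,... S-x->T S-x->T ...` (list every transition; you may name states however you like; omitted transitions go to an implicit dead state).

start=q0 accept=q4 q0-a->q0 q0-b->q1 q1-a->q2 q1-b->q1 q2-a->q3 q2-b->q1 q3-a->q4 q3-b->q1 q4-a->q4 q4-b->q4

Track how much of `baaa` has been matched so far: state q0 is no progress, q4 is the absorbing accept state reached once `baaa` has occurred. Intermediate states record partial matches; on a mismatch, fall back to the longest reusable overlap.
With 5 states:
        a   b  
>  q0   q0  q1 
   q1   q2  q1 
   q2   q3  q1 
   q3   q4  q1 
 * q4   q4  q4 
(> = start, * = accepting)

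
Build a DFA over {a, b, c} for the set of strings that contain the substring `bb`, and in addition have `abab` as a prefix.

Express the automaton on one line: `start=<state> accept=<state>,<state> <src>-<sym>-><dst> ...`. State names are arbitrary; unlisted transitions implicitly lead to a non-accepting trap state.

Handle the two conditions separately and then intersect. One (3 states) tracks whether and how much of `bb` has been seen; the other (6 states) tracks whether the input so far still matches the prefix `abab`. Each combined state is a pair, one component from each; accept when both components accept. Equivalent product states are then merged.
        a   b   c  
>  q0   q1  q2  q2 
   q1   q2  q3  q2 
   q2   q2  q2  q2 
   q3   q4  q2  q2 
   q4   q2  q5  q2 
   q5   q6  q7  q6 
   q6   q6  q5  q6 
 * q7   q7  q7  q7 
(> = start, * = accepting)

start=q0 accept=q7 q0-a->q1 q0-b->q2 q0-c->q2 q1-a->q2 q1-b->q3 q1-c->q2 q2-a->q2 q2-b->q2 q2-c->q2 q3-a->q4 q3-b->q2 q3-c->q2 q4-a->q2 q4-b->q5 q4-c->q2 q5-a->q6 q5-b->q7 q5-c->q6 q6-a->q6 q6-b->q5 q6-c->q6 q7-a->q7 q7-b->q7 q7-c->q7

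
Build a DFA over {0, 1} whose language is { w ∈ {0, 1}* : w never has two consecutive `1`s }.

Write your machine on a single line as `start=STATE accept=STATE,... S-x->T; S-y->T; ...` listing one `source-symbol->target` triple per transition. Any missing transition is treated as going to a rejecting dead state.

start=s0; accept=s0,s1; s0-0->s0; s0-1->s1; s1-0->s0; s1-1->s2; s2-0->s2; s2-1->s2

Track partial matches of the forbidden pattern `11`. State s2 is a dead state reached once `11` has occurred; every other state accepts. s0 means no part of `11` is currently matched.
3 states suffice.
        0   1  
>* s0   s0  s1 
 * s1   s0  s2 
   s2   s2  s2 
(> = start, * = accepting)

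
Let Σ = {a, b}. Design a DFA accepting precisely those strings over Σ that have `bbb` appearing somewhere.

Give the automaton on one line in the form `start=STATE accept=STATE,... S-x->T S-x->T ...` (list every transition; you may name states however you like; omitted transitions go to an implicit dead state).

start=q0 accept=q3 q0-a->q0 q0-b->q1 q1-a->q0 q1-b->q2 q2-a->q0 q2-b->q3 q3-a->q3 q3-b->q3

States q0..q2 record the length of the longest prefix of `bbb` that matches the current input suffix. Reaching q3 means `bbb` has been seen, and we stay there forever. Accept from q3.
        a   b  
>  q0   q0  q1 
   q1   q0  q2 
   q2   q0  q3 
 * q3   q3  q3 
(> = start, * = accepting)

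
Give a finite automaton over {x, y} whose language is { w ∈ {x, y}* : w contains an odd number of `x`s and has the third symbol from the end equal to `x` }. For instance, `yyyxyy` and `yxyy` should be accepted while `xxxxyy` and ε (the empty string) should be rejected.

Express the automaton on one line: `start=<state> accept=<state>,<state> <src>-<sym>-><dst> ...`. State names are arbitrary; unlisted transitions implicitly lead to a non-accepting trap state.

start=q0 accept=q4,q7,q8,q9 q0-x->q1 q0-y->q0 q1-x->q2 q1-y->q3 q2-x->q4 q2-y->q5 q3-x->q6 q3-y->q7 q4-x->q2 q4-y->q8 q5-x->q9 q5-y->q0 q6-x->q10 q6-y->q5 q7-x->q6 q7-y->q11 q8-x->q6 q8-y->q7 q9-x->q2 q9-y->q3 q10-x->q2 q10-y->q8 q11-x->q6 q11-y->q11

Run two small machines in parallel and take their product. The first has 2 states tracking the count of `x`s modulo 2; the second has 15 states tracking the last 3 symbols read. A product state is a pair (one from each), accepting exactly when both do. Minimizing collapses redundant product states.
With 12 states:
          x    y  
>  q0     q1   q0 
   q1     q2   q3 
   q2     q4   q5 
   q3     q6   q7 
 * q4     q2   q8 
   q5     q9   q0 
   q6    q10   q5 
 * q7     q6  q11 
 * q8     q6   q7 
 * q9     q2   q3 
   q10    q2   q8 
   q11    q6  q11 
(> = start, * = accepting)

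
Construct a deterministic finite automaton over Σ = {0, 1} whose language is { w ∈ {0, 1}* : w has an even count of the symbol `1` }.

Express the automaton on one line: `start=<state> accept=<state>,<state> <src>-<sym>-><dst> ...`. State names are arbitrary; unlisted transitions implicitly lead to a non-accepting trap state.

The only thing that matters is how many `1`s have appeared, reduced mod 2. Use one state per residue: S0 for 0, …, S1 for 1. Reading `1` moves to the next residue; anything else stays put. S0 is accepting.
A 2-state machine:
        0   1  
>* S0   S0  S1 
   S1   S1  S0 
(> = start, * = accepting)

start=S0 accept=S0 S0-0->S0 S0-1->S1 S1-0->S1 S1-1->S0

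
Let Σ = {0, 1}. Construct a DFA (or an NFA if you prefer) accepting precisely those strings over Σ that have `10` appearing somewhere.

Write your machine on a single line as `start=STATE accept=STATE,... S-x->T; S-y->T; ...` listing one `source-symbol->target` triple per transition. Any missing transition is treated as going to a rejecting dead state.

States q0..q1 record the length of the longest prefix of `10` that matches the current input suffix. Reaching q2 means `10` has been seen, and we stay there forever. Accept from q2.
        0   1  
>  q0   q0  q1 
   q1   q2  q1 
 * q2   q2  q2 
(> = start, * = accepting)

start=q0; accept=q2; q0-0->q0; q0-1->q1; q1-0->q2; q1-1->q1; q2-0->q2; q2-1->q2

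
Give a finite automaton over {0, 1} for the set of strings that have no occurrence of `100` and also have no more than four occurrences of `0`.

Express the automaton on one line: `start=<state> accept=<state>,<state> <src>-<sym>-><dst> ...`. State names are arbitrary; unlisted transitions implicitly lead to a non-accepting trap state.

Handle the two conditions separately and then intersect. The first has 4 states tracking partial matches of the forbidden pattern `100`; the second has 6 states tracking the count of `0`s, saturating at 5. A product state is a pair (one from each), accepting exactly when both do. Equivalent product states are then merged.
With 12 states:
          0    1  
>* q0     q1   q2 
 * q1     q3   q4 
 * q2     q5   q2 
 * q3     q6   q7 
 * q4     q8   q4 
 * q5     q9   q4 
 * q6    q10   q6 
 * q7    q11   q7 
 * q8     q9   q7 
   q9     q9   q9 
 * q10    q9  q10 
 * q11    q9   q6 
(> = start, * = accepting)

start=q0 accept=q0,q1,q2,q3,q4,q5,q6,q7,q8,q10,q11 q0-0->q1 q0-1->q2 q1-0->q3 q1-1->q4 q2-0->q5 q2-1->q2 q3-0->q6 q3-1->q7 q4-0->q8 q4-1->q4 q5-0->q9 q5-1->q4 q6-0->q10 q6-1->q6 q7-0->q11 q7-1->q7 q8-0->q9 q8-1->q7 q9-0->q9 q9-1->q9 q10-0->q9 q10-1->q10 q11-0->q9 q11-1->q6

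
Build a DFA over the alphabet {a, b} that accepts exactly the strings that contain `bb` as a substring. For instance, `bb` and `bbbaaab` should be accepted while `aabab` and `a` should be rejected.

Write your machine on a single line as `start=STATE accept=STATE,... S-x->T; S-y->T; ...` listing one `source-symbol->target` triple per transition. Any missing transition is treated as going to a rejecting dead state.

States S0..S1 record the length of the longest prefix of `bb` that matches the current input suffix. Reaching S2 means `bb` has been seen, and we stay there forever. Accept from S2.
With 3 states:
        a   b  
>  S0   S0  S1 
   S1   S0  S2 
 * S2   S2  S2 
(> = start, * = accepting)

start=S0; accept=S2; S0-a->S0; S0-b->S1; S1-a->S0; S1-b->S2; S2-a->S2; S2-b->S2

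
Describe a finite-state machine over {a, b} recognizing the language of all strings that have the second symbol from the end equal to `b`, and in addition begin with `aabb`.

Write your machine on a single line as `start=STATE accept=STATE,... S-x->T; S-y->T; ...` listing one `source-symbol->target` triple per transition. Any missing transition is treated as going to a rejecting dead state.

start=s0; accept=s5,s6; s0-a->s1; s0-b->s2; s1-a->s3; s1-b->s2; s2-a->s2; s2-b->s2; s3-a->s2; s3-b->s4; s4-a->s2; s4-b->s5; s5-a->s6; s5-b->s5; s6-a->s7; s6-b->s8; s7-a->s7; s7-b->s8; s8-a->s6; s8-b->s5

Handle the two conditions separately and then intersect. The first has 7 states tracking the last 2 symbols read; the second has 6 states tracking whether the input so far still matches the prefix `aabb`. A product state is a pair (one from each), accepting exactly when both do. After merging equivalent states the machine shrinks.
With 9 states:
        a   b  
>  s0   s1  s2 
   s1   s3  s2 
   s2   s2  s2 
   s3   s2  s4 
   s4   s2  s5 
 * s5   s6  s5 
 * s6   s7  s8 
   s7   s7  s8 
   s8   s6  s5 
(> = start, * = accepting)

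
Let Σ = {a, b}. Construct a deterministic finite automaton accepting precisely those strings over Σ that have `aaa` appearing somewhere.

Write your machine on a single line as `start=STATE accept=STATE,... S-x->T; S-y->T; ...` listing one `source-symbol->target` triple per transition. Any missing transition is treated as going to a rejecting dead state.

start=S0; accept=S3; S0-a->S1; S0-b->S0; S1-a->S2; S1-b->S0; S2-a->S3; S2-b->S0; S3-a->S3; S3-b->S3

States S0..S2 record the length of the longest prefix of `aaa` that matches the current input suffix. Reaching S3 means `aaa` has been seen, and we stay there forever. Accept from S3.
With 4 states:
        a   b  
>  S0   S1  S0 
   S1   S2  S0 
   S2   S3  S0 
 * S3   S3  S3 
(> = start, * = accepting)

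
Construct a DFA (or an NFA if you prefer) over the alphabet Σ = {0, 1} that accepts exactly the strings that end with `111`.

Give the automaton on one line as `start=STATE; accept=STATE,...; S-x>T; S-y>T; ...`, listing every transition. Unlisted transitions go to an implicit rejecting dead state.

Let each state record the length of the longest suffix of the input read so far that is also a prefix of `111`. q1 means the last symbol is `1`; q2 means the last 2 symbols are `11`; q3 means the last 3 symbols are `111`. Accept only at q3, where the string currently ends in `111`.
A 4-state machine:
        0   1  
>  q0   q0  q1 
   q1   q0  q2 
   q2   q0  q3 
 * q3   q0  q3 
(> = start, * = accepting)

start=q0; accept=q3; q0-0>q0; q0-1>q1; q1-0>q0; q1-1>q2; q2-0>q0; q2-1>q3; q3-0>q0; q3-1>q3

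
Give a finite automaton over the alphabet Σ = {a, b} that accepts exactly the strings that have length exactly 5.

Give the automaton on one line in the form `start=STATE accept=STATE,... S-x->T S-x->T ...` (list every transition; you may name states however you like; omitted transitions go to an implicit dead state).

start=S0 accept=S5 S0-a->S1 S0-b->S1 S1-a->S2 S1-b->S2 S2-a->S3 S2-b->S3 S3-a->S4 S3-b->S4 S4-a->S5 S4-b->S5 S5-a->S6 S5-b->S6 S6-a->S6 S6-b->S6

Count input length up to 6: every symbol moves from S0 toward S6, which means 'more than 5' and absorbs. Accept from {S5}.
7 states suffice.
        a   b  
>  S0   S1  S1 
   S1   S2  S2 
   S2   S3  S3 
   S3   S4  S4 
   S4   S5  S5 
 * S5   S6  S6 
   S6   S6  S6 
(> = start, * = accepting)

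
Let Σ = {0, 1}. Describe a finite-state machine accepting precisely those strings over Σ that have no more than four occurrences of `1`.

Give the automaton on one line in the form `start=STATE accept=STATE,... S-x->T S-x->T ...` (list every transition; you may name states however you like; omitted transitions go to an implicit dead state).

start=S0 accept=S0,S1,S2,S3,S4 S0-0->S0 S0-1->S1 S1-0->S1 S1-1->S2 S2-0->S2 S2-1->S3 S3-0->S3 S3-1->S4 S4-0->S4 S4-1->S5 S5-0->S5 S5-1->S5

Only the number of `1`s matters, and only up to 5. Make a chain S0 → S1 → S2 → S3 → S4 → S5 advanced by each `1` (with S5 absorbing); every other symbol self-loops. The accepting set is {S0, S1, S2, S3, S4}.
With 6 states:
        0   1  
>* S0   S0  S1 
 * S1   S1  S2 
 * S2   S2  S3 
 * S3   S3  S4 
 * S4   S4  S5 
   S5   S5  S5 
(> = start, * = accepting)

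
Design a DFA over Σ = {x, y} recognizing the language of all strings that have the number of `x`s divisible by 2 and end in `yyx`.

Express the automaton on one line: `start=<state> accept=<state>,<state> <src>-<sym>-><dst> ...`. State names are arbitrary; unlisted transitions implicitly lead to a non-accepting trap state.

start=S0 accept=S4 S0-x->S1 S0-y->S0 S1-x->S0 S1-y->S2 S2-x->S0 S2-y->S3 S3-x->S4 S3-y->S3 S4-x->S1 S4-y->S0

Handle the two conditions separately and then intersect. The first has 2 states tracking the count of `x`s modulo 2; the second has 4 states tracking how much of the suffix `yyx` has currently been matched. A product state is a pair (one from each), accepting exactly when both do. Equivalent product states are then merged.
5 states suffice.
        x   y  
>  S0   S1  S0 
   S1   S0  S2 
   S2   S0  S3 
   S3   S4  S3 
 * S4   S1  S0 
(> = start, * = accepting)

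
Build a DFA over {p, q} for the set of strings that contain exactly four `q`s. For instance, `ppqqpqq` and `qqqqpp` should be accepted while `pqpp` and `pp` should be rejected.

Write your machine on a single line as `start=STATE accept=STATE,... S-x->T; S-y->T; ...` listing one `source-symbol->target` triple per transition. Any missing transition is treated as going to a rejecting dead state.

Count `q`s, saturating at 5: states A through E mean 0 through 4 `q`s seen; F means more than 4. Each `q` increments (capped at F); other symbols loop. Accept from {E}.
6 states suffice.
       p  q 
>  A   A  B 
   B   B  C 
   C   C  D 
   D   D  E 
 * E   E  F 
   F   F  F 
(> = start, * = accepting)

start=A; accept=E; A-p->A; A-q->B; B-p->B; B-q->C; C-p->C; C-q->D; D-p->D; D-q->E; E-p->E; E-q->F; F-p->F; F-q->F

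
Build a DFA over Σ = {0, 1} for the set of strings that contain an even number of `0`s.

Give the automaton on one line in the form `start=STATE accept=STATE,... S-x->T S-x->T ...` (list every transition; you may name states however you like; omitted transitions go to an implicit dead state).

The only thing that matters is how many `0`s have appeared, reduced mod 2. Use one state per residue: s0 for 0, …, s1 for 1. Reading `0` moves to the next residue; anything else stays put. s0 is accepting.
2 states suffice.
        0   1  
>* s0   s1  s0 
   s1   s0  s1 
(> = start, * = accepting)

start=s0 accept=s0 s0-0->s1 s0-1->s0 s1-0->s0 s1-1->s1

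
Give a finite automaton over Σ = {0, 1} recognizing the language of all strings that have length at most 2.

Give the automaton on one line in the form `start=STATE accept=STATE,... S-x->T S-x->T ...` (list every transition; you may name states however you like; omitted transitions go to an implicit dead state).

start=q0 accept=q0,q1,q2 q0-0->q1 q0-1->q1 q1-0->q2 q1-1->q2 q2-0->q3 q2-1->q3 q3-0->q3 q3-1->q3

We only need to distinguish lengths 0, 1, …, 2, and '>2'. Chain q0 → q1 → q2 → q3 on every symbol, with q3 looping. Accepting states: {q0, q1, q2}.
        0   1  
>* q0   q1  q1 
 * q1   q2  q2 
 * q2   q3  q3 
   q3   q3  q3 
(> = start, * = accepting)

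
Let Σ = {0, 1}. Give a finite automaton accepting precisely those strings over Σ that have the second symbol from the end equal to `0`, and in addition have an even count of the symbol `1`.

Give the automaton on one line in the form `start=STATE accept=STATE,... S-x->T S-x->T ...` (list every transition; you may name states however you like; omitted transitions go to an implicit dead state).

start=q0 accept=q3,q8 q0-0->q1 q0-1->q2 q1-0->q3 q1-1->q4 q2-0->q5 q2-1->q6 q3-0->q3 q3-1->q4 q4-0->q5 q4-1->q6 q5-0->q7 q5-1->q8 q6-0->q9 q6-1->q10 q7-0->q7 q7-1->q8 q8-0->q9 q8-1->q10 q9-0->q3 q9-1->q4 q10-0->q5 q10-1->q6

Run two small machines in parallel and take their product. The first has 7 states tracking the last 2 symbols read; the second has 2 states tracking the count of `1`s modulo 2. A product state is a pair (one from each), accepting exactly when both do.
          0    1  
>  q0     q1   q2 
   q1     q3   q4 
   q2     q5   q6 
 * q3     q3   q4 
   q4     q5   q6 
   q5     q7   q8 
   q6     q9  q10 
   q7     q7   q8 
 * q8     q9  q10 
   q9     q3   q4 
   q10    q5   q6 
(> = start, * = accepting)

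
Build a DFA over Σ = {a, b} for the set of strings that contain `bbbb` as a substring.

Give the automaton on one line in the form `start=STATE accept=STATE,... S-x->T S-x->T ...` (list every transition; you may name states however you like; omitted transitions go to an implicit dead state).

start=q0 accept=q4 q0-a->q0 q0-b->q1 q1-a->q0 q1-b->q2 q2-a->q0 q2-b->q3 q3-a->q0 q3-b->q4 q4-a->q4 q4-b->q4

Track how much of `bbbb` has been matched so far: state q0 is no progress, q4 is the absorbing accept state reached once `bbbb` has occurred. Intermediate states record partial matches; on a mismatch, fall back to the longest reusable overlap.
A 5-state machine:
        a   b  
>  q0   q0  q1 
   q1   q0  q2 
   q2   q0  q3 
   q3   q0  q4 
 * q4   q4  q4 
(> = start, * = accepting)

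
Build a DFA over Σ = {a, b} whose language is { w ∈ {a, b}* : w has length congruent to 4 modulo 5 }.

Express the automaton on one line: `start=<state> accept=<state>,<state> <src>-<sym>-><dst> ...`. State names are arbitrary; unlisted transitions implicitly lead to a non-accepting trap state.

start=s0 accept=s4 s0-a->s1 s0-b->s1 s1-a->s2 s1-b->s2 s2-a->s3 s2-b->s3 s3-a->s4 s3-b->s4 s4-a->s0 s4-b->s0

Only the length mod 5 matters, so use a 5-cycle: from any state, every input symbol moves to the next state, wrapping s4 back to s0. Mark s4 accepting.
        a   b  
>  s0   s1  s1 
   s1   s2  s2 
   s2   s3  s3 
   s3   s4  s4 
 * s4   s0  s0 
(> = start, * = accepting)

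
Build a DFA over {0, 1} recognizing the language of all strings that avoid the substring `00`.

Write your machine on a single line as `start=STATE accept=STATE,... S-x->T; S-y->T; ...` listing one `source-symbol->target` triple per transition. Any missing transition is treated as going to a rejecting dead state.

This is the complement of 'contains `00`'. Use the same substring-matching states — q0 through q2 holding how much of `00` has just been matched — but flip the accepting set: everything except the trap q2 accepts.
With 3 states:
        0   1  
>* q0   q1  q0 
 * q1   q2  q0 
   q2   q2  q2 
(> = start, * = accepting)

start=q0; accept=q0,q1; q0-0->q1; q0-1->q0; q1-0->q2; q1-1->q0; q2-0->q2; q2-1->q2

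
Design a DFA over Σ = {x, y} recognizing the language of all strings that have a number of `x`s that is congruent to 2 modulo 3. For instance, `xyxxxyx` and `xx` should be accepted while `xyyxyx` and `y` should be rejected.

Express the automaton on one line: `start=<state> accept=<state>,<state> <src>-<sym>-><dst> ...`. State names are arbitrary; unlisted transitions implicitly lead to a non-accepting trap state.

start=S0 accept=S2 S0-x->S1 S0-y->S0 S1-x->S2 S1-y->S1 S2-x->S0 S2-y->S2

The only thing that matters is how many `x`s have appeared, reduced mod 3. Use one state per residue: S0 for 0, …, S2 for 2. Reading `x` moves to the next residue; anything else stays put. S2 is accepting.
3 states suffice.
        x   y  
>  S0   S1  S0 
   S1   S2  S1 
 * S2   S0  S2 
(> = start, * = accepting)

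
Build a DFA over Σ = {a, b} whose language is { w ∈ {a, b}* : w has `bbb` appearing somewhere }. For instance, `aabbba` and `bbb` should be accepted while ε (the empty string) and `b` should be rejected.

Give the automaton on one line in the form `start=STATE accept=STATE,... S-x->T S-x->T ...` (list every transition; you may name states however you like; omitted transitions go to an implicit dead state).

Track how much of `bbb` has been matched so far: state q0 is no progress, q3 is the absorbing accept state reached once `bbb` has occurred. Intermediate states record partial matches; on a mismatch, fall back to the longest reusable overlap.
With 4 states:
        a   b  
>  q0   q0  q1 
   q1   q0  q2 
   q2   q0  q3 
 * q3   q3  q3 
(> = start, * = accepting)

start=q0 accept=q3 q0-a->q0 q0-b->q1 q1-a->q0 q1-b->q2 q2-a->q0 q2-b->q3 q3-a->q3 q3-b->q3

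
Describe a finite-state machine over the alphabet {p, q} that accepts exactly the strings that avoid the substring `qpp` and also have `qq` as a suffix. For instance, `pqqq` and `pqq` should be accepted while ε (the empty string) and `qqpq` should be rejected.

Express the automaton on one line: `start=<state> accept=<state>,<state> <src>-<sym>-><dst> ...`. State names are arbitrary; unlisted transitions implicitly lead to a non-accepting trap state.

start=s0 accept=s3 s0-p->s0 s0-q->s1 s1-p->s2 s1-q->s3 s2-p->s4 s2-q->s1 s3-p->s2 s3-q->s3 s4-p->s4 s4-q->s4

Handle the two conditions separately and then intersect. One (4 states) tracks partial matches of the forbidden pattern `qpp`; the other (3 states) tracks how much of the suffix `qq` has currently been matched. Each combined state is a pair, one component from each; accept when both components accept. After merging equivalent states the machine shrinks.
5 states suffice.
        p   q  
>  s0   s0  s1 
   s1   s2  s3 
   s2   s4  s1 
 * s3   s2  s3 
   s4   s4  s4 
(> = start, * = accepting)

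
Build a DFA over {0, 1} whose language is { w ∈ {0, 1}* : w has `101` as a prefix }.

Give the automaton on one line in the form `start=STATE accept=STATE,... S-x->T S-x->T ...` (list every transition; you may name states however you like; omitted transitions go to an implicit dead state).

Check the first 3 symbols one by one: S0 through S2 record how many have matched `101` so far; any wrong symbol goes to the dead state S4. After all 3 match we enter the accepting sink S3.
A 5-state machine:
        0   1  
>  S0   S4  S1 
   S1   S2  S4 
   S2   S4  S3 
 * S3   S3  S3 
   S4   S4  S4 
(> = start, * = accepting)

start=S0 accept=S3 S0-0->S4 S0-1->S1 S1-0->S2 S1-1->S4 S2-0->S4 S2-1->S3 S3-0->S3 S3-1->S3 S4-0->S4 S4-1->S4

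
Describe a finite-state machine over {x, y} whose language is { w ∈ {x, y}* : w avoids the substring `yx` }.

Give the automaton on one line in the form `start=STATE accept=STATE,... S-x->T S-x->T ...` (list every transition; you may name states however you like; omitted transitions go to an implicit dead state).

This is the complement of 'contains `yx`'. Use the same substring-matching states — A through C holding how much of `yx` has just been matched — but flip the accepting set: everything except the trap C accepts.
A 3-state machine:
       x  y 
>* A   A  B 
 * B   C  B 
   C   C  C 
(> = start, * = accepting)

start=A accept=A,B A-x->A A-y->B B-x->C B-y->B C-x->C C-y->C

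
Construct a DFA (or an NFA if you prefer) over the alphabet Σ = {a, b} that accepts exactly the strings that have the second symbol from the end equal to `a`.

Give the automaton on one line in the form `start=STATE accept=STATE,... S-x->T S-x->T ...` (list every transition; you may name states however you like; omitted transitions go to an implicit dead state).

Because acceptance depends on a position counted from the end, the machine has to buffer the most recent 2 symbols. Make each state the string of the last up-to-2 symbols read; on input `x` shift the window left and append `x`. Accept when the buffered window has length 2 and begins with `a`.
        a   b  
>  S0   S1  S2 
   S1   S3  S4 
   S2   S5  S6 
 * S3   S3  S4 
 * S4   S5  S6 
   S5   S3  S4 
   S6   S5  S6 
(> = start, * = accepting)

start=S0 accept=S3,S4 S0-a->S1 S0-b->S2 S1-a->S3 S1-b->S4 S2-a->S5 S2-b->S6 S3-a->S3 S3-b->S4 S4-a->S5 S4-b->S6 S5-a->S3 S5-b->S4 S6-a->S5 S6-b->S6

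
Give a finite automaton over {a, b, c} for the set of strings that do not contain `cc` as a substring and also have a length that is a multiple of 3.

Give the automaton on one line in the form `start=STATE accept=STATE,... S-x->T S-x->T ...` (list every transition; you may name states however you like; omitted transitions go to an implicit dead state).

start=s0 accept=s0,s6 s0-a->s1 s0-b->s1 s0-c->s2 s1-a->s3 s1-b->s3 s1-c->s4 s2-a->s3 s2-b->s3 s2-c->s5 s3-a->s0 s3-b->s0 s3-c->s6 s4-a->s0 s4-b->s0 s4-c->s5 s5-a->s5 s5-b->s5 s5-c->s5 s6-a->s1 s6-b->s1 s6-c->s5

Build one automaton per condition and run them in lockstep. The first has 3 states tracking partial matches of the forbidden pattern `cc`; the second has 3 states tracking the input length modulo 3. A product state is a pair (one from each), accepting exactly when both do. Equivalent product states are then merged.
A 7-state machine:
        a   b   c  
>* s0   s1  s1  s2 
   s1   s3  s3  s4 
   s2   s3  s3  s5 
   s3   s0  s0  s6 
   s4   s0  s0  s5 
   s5   s5  s5  s5 
 * s6   s1  s1  s5 
(> = start, * = accepting)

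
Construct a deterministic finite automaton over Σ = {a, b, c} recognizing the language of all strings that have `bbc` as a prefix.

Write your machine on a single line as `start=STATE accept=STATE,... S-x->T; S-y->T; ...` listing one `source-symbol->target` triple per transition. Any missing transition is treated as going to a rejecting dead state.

Check the first 3 symbols one by one: S0 through S2 record how many have matched `bbc` so far; any wrong symbol goes to the dead state S4. After all 3 match we enter the accepting sink S3.
        a   b   c  
>  S0   S4  S1  S4 
   S1   S4  S2  S4 
   S2   S4  S4  S3 
 * S3   S3  S3  S3 
   S4   S4  S4  S4 
(> = start, * = accepting)

start=S0; accept=S3; S0-a->S4; S0-b->S1; S0-c->S4; S1-a->S4; S1-b->S2; S1-c->S4; S2-a->S4; S2-b->S4; S2-c->S3; S3-a->S3; S3-b->S3; S3-c->S3; S4-a->S4; S4-b->S4; S4-c->S4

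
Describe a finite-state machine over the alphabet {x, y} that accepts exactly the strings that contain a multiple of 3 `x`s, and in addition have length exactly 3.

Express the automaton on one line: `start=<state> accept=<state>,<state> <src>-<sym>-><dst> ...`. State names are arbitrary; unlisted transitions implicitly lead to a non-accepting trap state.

start=q0 accept=q6 q0-x->q1 q0-y->q2 q1-x->q3 q1-y->q4 q2-x->q4 q2-y->q5 q3-x->q6 q3-y->q7 q4-x->q7 q4-y->q8 q5-x->q8 q5-y->q6 q6-x->q9 q6-y->q10 q7-x->q10 q7-y->q11 q8-x->q11 q8-y->q9 q9-x->q11 q9-y->q9 q10-x->q9 q10-y->q10 q11-x->q10 q11-y->q11

Build one automaton per condition and run them in lockstep. The first has 3 states tracking the count of `x`s modulo 3; the second has 5 states tracking the input length, saturating at 4. A product state is a pair (one from each), accepting exactly when both do.
          x    y  
>  q0     q1   q2 
   q1     q3   q4 
   q2     q4   q5 
   q3     q6   q7 
   q4     q7   q8 
   q5     q8   q6 
 * q6     q9  q10 
   q7    q10  q11 
   q8    q11   q9 
   q9    q11   q9 
   q10    q9  q10 
   q11   q10  q11 
(> = start, * = accepting)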